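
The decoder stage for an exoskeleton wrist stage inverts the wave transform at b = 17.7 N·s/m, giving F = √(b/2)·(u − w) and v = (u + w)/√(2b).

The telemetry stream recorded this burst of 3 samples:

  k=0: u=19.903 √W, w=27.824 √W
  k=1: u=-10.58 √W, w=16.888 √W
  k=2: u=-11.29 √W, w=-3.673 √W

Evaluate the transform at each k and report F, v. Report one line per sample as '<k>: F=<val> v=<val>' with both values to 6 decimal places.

0: F=-23.564143 v=8.021628
1: F=-81.714415 v=1.060206
2: F=-22.659775 v=-2.514879

k=0: u−w=-7.921000, u+w=47.727000; √(b/2)=2.974895, √(2b)=5.949790; F=2.974895×(-7.921)=-23.564143, v=47.727000/5.949790=8.021628
k=1: u−w=-27.468000, u+w=6.308000; √(b/2)=2.974895, √(2b)=5.949790; F=2.974895×(-27.468)=-81.714415, v=6.308000/5.949790=1.060206
k=2: u−w=-7.617000, u+w=-14.963000; √(b/2)=2.974895, √(2b)=5.949790; F=2.974895×(-7.617)=-22.659775, v=-14.963000/5.949790=-2.514879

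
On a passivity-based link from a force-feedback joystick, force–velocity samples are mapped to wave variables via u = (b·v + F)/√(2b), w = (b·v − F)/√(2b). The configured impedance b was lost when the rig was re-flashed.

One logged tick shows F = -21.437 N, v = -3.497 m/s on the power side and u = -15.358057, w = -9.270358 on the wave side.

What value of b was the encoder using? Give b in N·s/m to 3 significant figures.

u + w = -24.628415;  u + w = √(2b)·v, so √(2b) = -24.628415/(-3.497) = 7.042727.
b = (√(2b))²/2 = 49.599998/2 = 24.799999.
(Check via u − w = 2F/√(2b): u − w = -6.087699, 2F/√(2b) = -6.087699.)

b = 24.8 N·s/m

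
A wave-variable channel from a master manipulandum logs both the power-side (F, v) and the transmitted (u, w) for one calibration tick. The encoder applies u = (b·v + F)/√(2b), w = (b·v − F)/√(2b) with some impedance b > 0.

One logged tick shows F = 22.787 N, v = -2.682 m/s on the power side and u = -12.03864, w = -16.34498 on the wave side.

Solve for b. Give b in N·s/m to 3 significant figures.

u + w = -28.3836;  u + w = √(2b)·v, so √(2b) = -28.3836/(-2.682) = 10.5830.
b = (√(2b))²/2 = 112.0000/2 = 56.0000.
(Check via u − w = 2F/√(2b): u − w = 4.3063, 2F/√(2b) = 4.3063.)

b = 56 N·s/m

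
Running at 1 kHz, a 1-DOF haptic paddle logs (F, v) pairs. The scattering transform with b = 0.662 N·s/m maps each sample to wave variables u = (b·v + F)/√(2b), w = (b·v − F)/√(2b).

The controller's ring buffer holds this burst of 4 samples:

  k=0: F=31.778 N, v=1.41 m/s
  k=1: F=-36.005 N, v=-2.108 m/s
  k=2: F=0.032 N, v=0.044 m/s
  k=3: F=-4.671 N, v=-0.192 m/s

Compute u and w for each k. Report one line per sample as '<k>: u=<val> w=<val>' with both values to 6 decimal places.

0: u=28.428596 w=-26.806176
1: u=-32.503743 w=30.078168
2: u=0.053125 w=-0.002496
3: u=-4.169900 w=3.948975

k=0: b·v=0.662×1.41=0.933420; √(2b)=1.150652; u=(0.933420+31.778)/1.150652=28.428596, w=(0.933420−31.778)/1.150652=-26.806176
k=1: b·v=0.662×(-2.108)=-1.395496; √(2b)=1.150652; u=(-1.395496+(-36.005))/1.150652=-32.503743, w=(-1.395496−(-36.005))/1.150652=30.078168
k=2: b·v=0.662×0.044=0.029128; √(2b)=1.150652; u=(0.029128+0.032)/1.150652=0.053125, w=(0.029128−0.032)/1.150652=-0.002496
k=3: b·v=0.662×(-0.192)=-0.127104; √(2b)=1.150652; u=(-0.127104+(-4.671))/1.150652=-4.169900, w=(-0.127104−(-4.671))/1.150652=3.948975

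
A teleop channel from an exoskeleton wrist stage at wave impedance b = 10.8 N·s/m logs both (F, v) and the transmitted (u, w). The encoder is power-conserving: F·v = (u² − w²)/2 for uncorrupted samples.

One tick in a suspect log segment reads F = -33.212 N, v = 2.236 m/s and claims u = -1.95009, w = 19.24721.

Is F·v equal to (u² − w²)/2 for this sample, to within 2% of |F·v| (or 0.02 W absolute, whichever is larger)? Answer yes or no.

F·v = (-33.212)×2.236 = -74.26203 W.
(u² − w²)/2 = (3.80285 − 370.45509)/2 = -183.32612 W.
|Δ| = 109.06409;  2% of max(1, |F·v|) = 1.48524.

no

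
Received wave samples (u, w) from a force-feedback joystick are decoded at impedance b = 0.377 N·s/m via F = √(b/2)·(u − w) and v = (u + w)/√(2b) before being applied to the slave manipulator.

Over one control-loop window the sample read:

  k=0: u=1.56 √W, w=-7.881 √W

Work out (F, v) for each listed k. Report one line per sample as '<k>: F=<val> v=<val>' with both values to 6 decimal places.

0: F=4.098960 v=-7.279476

k=0: u−w=9.441000, u+w=-6.321000; √(b/2)=0.434166, √(2b)=0.868332; F=0.434166×9.441=4.098960, v=-6.321000/0.868332=-7.279476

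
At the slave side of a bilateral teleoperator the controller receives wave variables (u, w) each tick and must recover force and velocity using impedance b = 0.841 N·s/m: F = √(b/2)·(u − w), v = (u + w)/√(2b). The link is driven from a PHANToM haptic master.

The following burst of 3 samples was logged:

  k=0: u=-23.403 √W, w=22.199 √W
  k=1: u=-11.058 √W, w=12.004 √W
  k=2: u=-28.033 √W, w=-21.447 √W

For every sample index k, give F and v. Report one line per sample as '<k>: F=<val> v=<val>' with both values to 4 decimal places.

0: F=-29.5711 v=-0.9284
1: F=-14.9548 v=0.7294
2: F=-4.2708 v=-38.1519

k=0: u−w=-45.6020, u+w=-1.2040; √(b/2)=0.6485, √(2b)=1.2969; F=0.6485×(-45.602)=-29.5711, v=-1.2040/1.2969=-0.9284
k=1: u−w=-23.0620, u+w=0.9460; √(b/2)=0.6485, √(2b)=1.2969; F=0.6485×(-23.062)=-14.9548, v=0.9460/1.2969=0.7294
k=2: u−w=-6.5860, u+w=-49.4800; √(b/2)=0.6485, √(2b)=1.2969; F=0.6485×(-6.586)=-4.2708, v=-49.4800/1.2969=-38.1519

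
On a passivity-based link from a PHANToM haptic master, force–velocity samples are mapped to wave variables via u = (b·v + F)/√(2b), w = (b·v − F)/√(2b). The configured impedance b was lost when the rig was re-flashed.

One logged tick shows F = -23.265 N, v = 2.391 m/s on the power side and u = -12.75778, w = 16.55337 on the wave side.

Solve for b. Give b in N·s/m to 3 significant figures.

b = 1.26 N·s/m

u + w = 3.7956;  u + w = √(2b)·v, so √(2b) = 3.7956/2.391 = 1.5874.
b = (√(2b))²/2 = 2.5200/2 = 1.2600.
(Check via u − w = 2F/√(2b): u − w = -29.3112, 2F/√(2b) = -29.3112.)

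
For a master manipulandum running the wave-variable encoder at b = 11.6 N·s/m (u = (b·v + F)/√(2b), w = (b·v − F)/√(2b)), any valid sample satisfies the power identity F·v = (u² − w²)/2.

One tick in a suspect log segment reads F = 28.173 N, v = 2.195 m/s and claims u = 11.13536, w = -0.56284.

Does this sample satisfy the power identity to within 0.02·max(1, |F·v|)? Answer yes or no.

yes

F·v = 28.173×2.195 = 61.8397 W.
(u² − w²)/2 = (123.9962 − 0.3168)/2 = 61.8397 W.
|Δ| = 0.0000;  2% of max(1, |F·v|) = 1.2368.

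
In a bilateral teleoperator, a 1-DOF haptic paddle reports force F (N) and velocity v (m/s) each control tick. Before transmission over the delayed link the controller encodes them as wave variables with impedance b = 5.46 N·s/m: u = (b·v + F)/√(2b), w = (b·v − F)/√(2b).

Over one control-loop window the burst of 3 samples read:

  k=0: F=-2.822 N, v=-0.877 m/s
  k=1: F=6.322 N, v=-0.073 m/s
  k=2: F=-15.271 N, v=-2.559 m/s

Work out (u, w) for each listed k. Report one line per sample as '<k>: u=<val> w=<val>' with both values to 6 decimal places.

0: u=-2.303018 w=-0.595066
1: u=1.792508 w=-2.033740
2: u=-8.849377 w=0.393053

k=0: b·v=5.46×(-0.877)=-4.788420; √(2b)=3.304542; u=(-4.788420+(-2.822))/3.304542=-2.303018, w=(-4.788420−(-2.822))/3.304542=-0.595066
k=1: b·v=5.46×(-0.073)=-0.398580; √(2b)=3.304542; u=(-0.398580+6.322)/3.304542=1.792508, w=(-0.398580−6.322)/3.304542=-2.033740
k=2: b·v=5.46×(-2.559)=-13.972140; √(2b)=3.304542; u=(-13.972140+(-15.271))/3.304542=-8.849377, w=(-13.972140−(-15.271))/3.304542=0.393053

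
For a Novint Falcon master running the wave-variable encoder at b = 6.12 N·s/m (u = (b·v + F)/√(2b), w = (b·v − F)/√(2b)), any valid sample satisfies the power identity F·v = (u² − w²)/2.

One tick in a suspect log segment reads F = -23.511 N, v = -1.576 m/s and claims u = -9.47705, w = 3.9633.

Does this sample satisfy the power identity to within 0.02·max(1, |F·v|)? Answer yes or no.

F·v = (-23.511)×(-1.576) = 37.05334 W.
(u² − w²)/2 = (89.81448 − 15.70775)/2 = 37.05336 W.
|Δ| = 0.00003;  2% of max(1, |F·v|) = 0.74107.

yes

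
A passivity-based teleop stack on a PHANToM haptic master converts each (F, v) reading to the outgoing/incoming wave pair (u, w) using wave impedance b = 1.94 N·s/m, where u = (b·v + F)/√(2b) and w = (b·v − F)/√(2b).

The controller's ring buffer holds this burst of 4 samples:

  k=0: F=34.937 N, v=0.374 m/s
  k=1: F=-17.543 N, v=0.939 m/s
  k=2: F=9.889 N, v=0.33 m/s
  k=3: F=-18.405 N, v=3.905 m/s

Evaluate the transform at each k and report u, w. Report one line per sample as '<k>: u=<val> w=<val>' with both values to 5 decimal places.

0: u=18.10492 w=-17.36823
1: u=-7.98130 w=9.83092
2: u=5.34539 w=-4.69537
3: u=-5.49774 w=13.18970

k=0: b·v=1.94×0.374=0.72556; √(2b)=1.96977; u=(0.72556+34.937)/1.96977=18.10492, w=(0.72556−34.937)/1.96977=-17.36823
k=1: b·v=1.94×0.939=1.82166; √(2b)=1.96977; u=(1.82166+(-17.543))/1.96977=-7.98130, w=(1.82166−(-17.543))/1.96977=9.83092
k=2: b·v=1.94×0.33=0.64020; √(2b)=1.96977; u=(0.64020+9.889)/1.96977=5.34539, w=(0.64020−9.889)/1.96977=-4.69537
k=3: b·v=1.94×3.905=7.57570; √(2b)=1.96977; u=(7.57570+(-18.405))/1.96977=-5.49774, w=(7.57570−(-18.405))/1.96977=13.18970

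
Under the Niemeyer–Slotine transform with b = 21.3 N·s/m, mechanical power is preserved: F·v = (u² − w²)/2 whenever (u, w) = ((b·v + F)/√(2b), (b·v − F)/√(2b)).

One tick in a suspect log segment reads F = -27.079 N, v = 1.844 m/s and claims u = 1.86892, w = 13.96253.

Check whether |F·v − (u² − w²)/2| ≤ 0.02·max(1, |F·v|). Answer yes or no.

no

F·v = (-27.079)×1.844 = -49.93368 W.
(u² − w²)/2 = (3.49286 − 194.95224)/2 = -95.72969 W.
|Δ| = 45.79602;  2% of max(1, |F·v|) = 0.99867.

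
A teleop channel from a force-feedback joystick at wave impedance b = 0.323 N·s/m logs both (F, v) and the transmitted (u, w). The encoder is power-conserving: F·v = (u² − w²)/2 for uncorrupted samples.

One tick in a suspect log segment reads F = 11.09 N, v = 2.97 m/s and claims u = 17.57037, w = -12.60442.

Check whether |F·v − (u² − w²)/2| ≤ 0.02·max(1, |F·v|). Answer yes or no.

F·v = 11.09×2.97 = 32.93730 W.
(u² − w²)/2 = (308.71790 − 158.87140)/2 = 74.92325 W.
|Δ| = 41.98595;  2% of max(1, |F·v|) = 0.65875.

no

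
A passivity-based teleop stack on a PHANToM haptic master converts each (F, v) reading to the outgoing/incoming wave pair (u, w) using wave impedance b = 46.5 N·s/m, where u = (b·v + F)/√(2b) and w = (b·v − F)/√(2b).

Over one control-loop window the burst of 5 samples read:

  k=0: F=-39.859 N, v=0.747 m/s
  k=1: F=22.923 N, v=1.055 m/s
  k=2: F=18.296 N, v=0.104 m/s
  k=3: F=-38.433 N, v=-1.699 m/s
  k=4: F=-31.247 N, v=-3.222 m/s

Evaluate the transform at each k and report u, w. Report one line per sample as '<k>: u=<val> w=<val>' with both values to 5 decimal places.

0: u=-0.53128 w=7.73509
1: u=7.46403 w=2.71002
2: u=2.39868 w=-1.39574
3: u=-12.17760 w=-4.20696
4: u=-18.77608 w=-12.29576

k=0: b·v=46.5×0.747=34.73550; √(2b)=9.64365; u=(34.73550+(-39.859))/9.64365=-0.53128, w=(34.73550−(-39.859))/9.64365=7.73509
k=1: b·v=46.5×1.055=49.05750; √(2b)=9.64365; u=(49.05750+22.923)/9.64365=7.46403, w=(49.05750−22.923)/9.64365=2.71002
k=2: b·v=46.5×0.104=4.83600; √(2b)=9.64365; u=(4.83600+18.296)/9.64365=2.39868, w=(4.83600−18.296)/9.64365=-1.39574
k=3: b·v=46.5×(-1.699)=-79.00350; √(2b)=9.64365; u=(-79.00350+(-38.433))/9.64365=-12.17760, w=(-79.00350−(-38.433))/9.64365=-4.20696
k=4: b·v=46.5×(-3.222)=-149.82300; √(2b)=9.64365; u=(-149.82300+(-31.247))/9.64365=-18.77608, w=(-149.82300−(-31.247))/9.64365=-12.29576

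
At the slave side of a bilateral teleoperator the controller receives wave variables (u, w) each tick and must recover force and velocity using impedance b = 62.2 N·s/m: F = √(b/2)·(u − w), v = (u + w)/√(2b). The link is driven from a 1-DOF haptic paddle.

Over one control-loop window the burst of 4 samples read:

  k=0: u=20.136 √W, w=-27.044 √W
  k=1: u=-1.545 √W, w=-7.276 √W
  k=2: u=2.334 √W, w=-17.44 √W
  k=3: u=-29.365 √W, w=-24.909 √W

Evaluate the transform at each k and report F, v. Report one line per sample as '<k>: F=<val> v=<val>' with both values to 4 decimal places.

k=0: u−w=47.1800, u+w=-6.9080; √(b/2)=5.5767, √(2b)=11.1535; F=5.5767×47.18=263.1105, v=-6.9080/11.1535=-0.6194
k=1: u−w=5.7310, u+w=-8.8210; √(b/2)=5.5767, √(2b)=11.1535; F=5.5767×5.731=31.9603, v=-8.8210/11.1535=-0.7909
k=2: u−w=19.7740, u+w=-15.1060; √(b/2)=5.5767, √(2b)=11.1535; F=5.5767×19.774=110.2744, v=-15.1060/11.1535=-1.3544
k=3: u−w=-4.4560, u+w=-54.2740; √(b/2)=5.5767, √(2b)=11.1535; F=5.5767×(-4.456)=-24.8499, v=-54.2740/11.1535=-4.8661

0: F=263.1105 v=-0.6194
1: F=31.9603 v=-0.7909
2: F=110.2744 v=-1.3544
3: F=-24.8499 v=-4.8661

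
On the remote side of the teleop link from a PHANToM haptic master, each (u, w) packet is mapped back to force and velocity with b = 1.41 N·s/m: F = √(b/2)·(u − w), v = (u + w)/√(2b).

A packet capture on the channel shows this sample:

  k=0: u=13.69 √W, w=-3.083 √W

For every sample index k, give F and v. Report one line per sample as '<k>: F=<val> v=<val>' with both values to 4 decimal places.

k=0: u−w=16.7730, u+w=10.6070; √(b/2)=0.8396, √(2b)=1.6793; F=0.8396×16.773=14.0833, v=10.6070/1.6793=6.3164

0: F=14.0833 v=6.3164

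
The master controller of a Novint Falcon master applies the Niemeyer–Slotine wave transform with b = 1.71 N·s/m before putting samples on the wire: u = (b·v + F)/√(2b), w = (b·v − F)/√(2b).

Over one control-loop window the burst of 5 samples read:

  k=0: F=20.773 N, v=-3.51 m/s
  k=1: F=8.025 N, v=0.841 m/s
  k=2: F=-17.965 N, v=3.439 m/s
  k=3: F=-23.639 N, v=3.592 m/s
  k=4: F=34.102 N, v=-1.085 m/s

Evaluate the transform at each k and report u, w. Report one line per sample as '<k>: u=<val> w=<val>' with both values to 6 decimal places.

k=0: b·v=1.71×(-3.51)=-6.002100; √(2b)=1.849324; u=(-6.002100+20.773)/1.849324=7.987188, w=(-6.002100−20.773)/1.849324=-14.478316
k=1: b·v=1.71×0.841=1.438110; √(2b)=1.849324; u=(1.438110+8.025)/1.849324=5.117064, w=(1.438110−8.025)/1.849324=-3.561782
k=2: b·v=1.71×3.439=5.880690; √(2b)=1.849324; u=(5.880690+(-17.965))/1.849324=-6.534446, w=(5.880690−(-17.965))/1.849324=12.894272
k=3: b·v=1.71×3.592=6.142320; √(2b)=1.849324; u=(6.142320+(-23.639))/1.849324=-9.461121, w=(6.142320−(-23.639))/1.849324=16.103894
k=4: b·v=1.71×(-1.085)=-1.855350; √(2b)=1.849324; u=(-1.855350+34.102)/1.849324=17.436991, w=(-1.855350−34.102)/1.849324=-19.443508

0: u=7.987188 w=-14.478316
1: u=5.117064 w=-3.561782
2: u=-6.534446 w=12.894272
3: u=-9.461121 w=16.103894
4: u=17.436991 w=-19.443508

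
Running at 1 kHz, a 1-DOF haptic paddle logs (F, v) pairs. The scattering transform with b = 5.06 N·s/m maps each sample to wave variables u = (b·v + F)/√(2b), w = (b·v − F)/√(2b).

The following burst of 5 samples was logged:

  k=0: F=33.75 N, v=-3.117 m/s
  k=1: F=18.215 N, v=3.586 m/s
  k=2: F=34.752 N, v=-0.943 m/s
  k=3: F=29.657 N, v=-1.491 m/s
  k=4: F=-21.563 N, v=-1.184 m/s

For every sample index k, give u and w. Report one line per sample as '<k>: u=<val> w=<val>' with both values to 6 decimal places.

k=0: b·v=5.06×(-3.117)=-15.772020; √(2b)=3.181195; u=(-15.772020+33.75)/3.181195=5.651330, w=(-15.772020−33.75)/3.181195=-15.567114
k=1: b·v=5.06×3.586=18.145160; √(2b)=3.181195; u=(18.145160+18.215)/3.181195=11.429718, w=(18.145160−18.215)/3.181195=-0.021954
k=2: b·v=5.06×(-0.943)=-4.771580; √(2b)=3.181195; u=(-4.771580+34.752)/3.181195=9.424264, w=(-4.771580−34.752)/3.181195=-12.424131
k=3: b·v=5.06×(-1.491)=-7.544460; √(2b)=3.181195; u=(-7.544460+29.657)/3.181195=6.951017, w=(-7.544460−29.657)/3.181195=-11.694179
k=4: b·v=5.06×(-1.184)=-5.991040; √(2b)=3.181195; u=(-5.991040+(-21.563))/3.181195=-8.661538, w=(-5.991040−(-21.563))/3.181195=4.895004

0: u=5.651330 w=-15.567114
1: u=11.429718 w=-0.021954
2: u=9.424264 w=-12.424131
3: u=6.951017 w=-11.694179
4: u=-8.661538 w=4.895004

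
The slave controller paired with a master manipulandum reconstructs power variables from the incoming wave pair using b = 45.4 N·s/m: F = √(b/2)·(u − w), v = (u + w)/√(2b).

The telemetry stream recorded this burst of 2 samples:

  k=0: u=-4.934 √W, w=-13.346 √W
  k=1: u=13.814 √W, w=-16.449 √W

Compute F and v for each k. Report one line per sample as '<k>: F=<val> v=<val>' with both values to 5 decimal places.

0: F=40.07857 v=-1.91837
1: F=144.18660 v=-0.27653

k=0: u−w=8.41200, u+w=-18.28000; √(b/2)=4.76445, √(2b)=9.52890; F=4.76445×8.412=40.07857, v=-18.28000/9.52890=-1.91837
k=1: u−w=30.26300, u+w=-2.63500; √(b/2)=4.76445, √(2b)=9.52890; F=4.76445×30.263=144.18660, v=-2.63500/9.52890=-0.27653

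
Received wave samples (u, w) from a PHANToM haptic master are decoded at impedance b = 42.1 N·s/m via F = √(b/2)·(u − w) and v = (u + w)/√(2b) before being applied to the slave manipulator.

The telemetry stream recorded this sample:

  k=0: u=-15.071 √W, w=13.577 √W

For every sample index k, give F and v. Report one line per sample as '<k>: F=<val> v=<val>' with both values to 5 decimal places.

0: F=-131.43782 v=-0.16282

k=0: u−w=-28.64800, u+w=-1.49400; √(b/2)=4.58803, √(2b)=9.17606; F=4.58803×(-28.648)=-131.43782, v=-1.49400/9.17606=-0.16282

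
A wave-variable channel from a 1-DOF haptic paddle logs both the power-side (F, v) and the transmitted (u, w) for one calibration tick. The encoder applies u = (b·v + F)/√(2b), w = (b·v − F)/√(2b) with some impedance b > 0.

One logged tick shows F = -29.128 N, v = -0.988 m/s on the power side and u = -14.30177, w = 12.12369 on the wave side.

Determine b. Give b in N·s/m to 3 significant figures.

u + w = -2.17808;  u + w = √(2b)·v, so √(2b) = -2.17808/(-0.988) = 2.20453.
b = (√(2b))²/2 = 4.85997/2 = 2.42999.
(Check via u − w = 2F/√(2b): u − w = -26.42546, 2F/√(2b) = -26.42553.)

b = 2.43 N·s/m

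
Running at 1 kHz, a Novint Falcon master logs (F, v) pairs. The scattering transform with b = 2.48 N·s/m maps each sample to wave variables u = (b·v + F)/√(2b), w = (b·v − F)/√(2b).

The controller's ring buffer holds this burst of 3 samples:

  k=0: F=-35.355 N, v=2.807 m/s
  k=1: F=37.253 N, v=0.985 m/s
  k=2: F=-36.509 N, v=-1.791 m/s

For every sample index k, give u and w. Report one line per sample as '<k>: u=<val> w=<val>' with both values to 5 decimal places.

k=0: b·v=2.48×2.807=6.96136; √(2b)=2.22711; u=(6.96136+(-35.355))/2.22711=-12.74912, w=(6.96136−(-35.355))/2.22711=19.00061
k=1: b·v=2.48×0.985=2.44280; √(2b)=2.22711; u=(2.44280+37.253)/2.22711=17.82394, w=(2.44280−37.253)/2.22711=-15.63024
k=2: b·v=2.48×(-1.791)=-4.44168; √(2b)=2.22711; u=(-4.44168+(-36.509))/2.22711=-18.38740, w=(-4.44168−(-36.509))/2.22711=14.39865

0: u=-12.74912 w=19.00061
1: u=17.82394 w=-15.63024
2: u=-18.38740 w=14.39865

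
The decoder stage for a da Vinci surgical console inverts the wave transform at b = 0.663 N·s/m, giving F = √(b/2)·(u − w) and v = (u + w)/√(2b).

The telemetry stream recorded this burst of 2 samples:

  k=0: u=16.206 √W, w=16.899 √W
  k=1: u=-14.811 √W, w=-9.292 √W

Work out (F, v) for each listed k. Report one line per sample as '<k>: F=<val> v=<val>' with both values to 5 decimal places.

k=0: u−w=-0.69300, u+w=33.10500; √(b/2)=0.57576, √(2b)=1.15152; F=0.57576×(-0.693)=-0.39900, v=33.10500/1.15152=28.74894
k=1: u−w=-5.51900, u+w=-24.10300; √(b/2)=0.57576, √(2b)=1.15152; F=0.57576×(-5.519)=-3.17762, v=-24.10300/1.15152=-20.93145

0: F=-0.39900 v=28.74894
1: F=-3.17762 v=-20.93145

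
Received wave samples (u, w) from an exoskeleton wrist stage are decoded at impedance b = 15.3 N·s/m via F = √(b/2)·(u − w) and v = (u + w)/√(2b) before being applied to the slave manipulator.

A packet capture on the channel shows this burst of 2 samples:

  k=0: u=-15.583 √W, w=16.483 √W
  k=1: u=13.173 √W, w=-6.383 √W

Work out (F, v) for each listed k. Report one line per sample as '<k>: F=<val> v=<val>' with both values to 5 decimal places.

k=0: u−w=-32.06600, u+w=0.90000; √(b/2)=2.76586, √(2b)=5.53173; F=2.76586×(-32.066)=-88.69017, v=0.90000/5.53173=0.16270
k=1: u−w=19.55600, u+w=6.79000; √(b/2)=2.76586, √(2b)=5.53173; F=2.76586×19.556=54.08922, v=6.79000/5.53173=1.22746

0: F=-88.69017 v=0.16270
1: F=54.08922 v=1.22746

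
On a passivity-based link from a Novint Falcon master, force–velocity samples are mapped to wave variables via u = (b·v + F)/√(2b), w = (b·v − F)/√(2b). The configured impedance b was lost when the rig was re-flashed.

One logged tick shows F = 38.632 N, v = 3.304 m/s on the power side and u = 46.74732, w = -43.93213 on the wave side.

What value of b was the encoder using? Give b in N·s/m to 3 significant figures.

u + w = 2.8152;  u + w = √(2b)·v, so √(2b) = 2.8152/3.304 = 0.8521.
b = (√(2b))²/2 = 0.7260/2 = 0.3630.
(Check via u − w = 2F/√(2b): u − w = 90.6795, 2F/√(2b) = 90.6796.)

b = 0.363 N·s/m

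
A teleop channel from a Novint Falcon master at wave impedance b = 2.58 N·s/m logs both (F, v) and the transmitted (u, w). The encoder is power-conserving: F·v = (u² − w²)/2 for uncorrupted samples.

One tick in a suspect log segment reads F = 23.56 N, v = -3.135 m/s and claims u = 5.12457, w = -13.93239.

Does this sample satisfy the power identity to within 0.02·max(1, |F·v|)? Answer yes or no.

F·v = 23.56×(-3.135) = -73.86060 W.
(u² − w²)/2 = (26.26122 − 194.11149)/2 = -83.92514 W.
|Δ| = 10.06454;  2% of max(1, |F·v|) = 1.47721.

no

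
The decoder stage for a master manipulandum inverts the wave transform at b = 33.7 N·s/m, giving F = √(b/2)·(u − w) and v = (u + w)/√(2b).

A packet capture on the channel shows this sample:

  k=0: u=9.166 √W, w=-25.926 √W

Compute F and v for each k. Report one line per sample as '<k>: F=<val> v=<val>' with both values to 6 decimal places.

0: F=144.048279 v=-2.041475

k=0: u−w=35.092000, u+w=-16.760000; √(b/2)=4.104875, √(2b)=8.209750; F=4.104875×35.092=144.048279, v=-16.760000/8.209750=-2.041475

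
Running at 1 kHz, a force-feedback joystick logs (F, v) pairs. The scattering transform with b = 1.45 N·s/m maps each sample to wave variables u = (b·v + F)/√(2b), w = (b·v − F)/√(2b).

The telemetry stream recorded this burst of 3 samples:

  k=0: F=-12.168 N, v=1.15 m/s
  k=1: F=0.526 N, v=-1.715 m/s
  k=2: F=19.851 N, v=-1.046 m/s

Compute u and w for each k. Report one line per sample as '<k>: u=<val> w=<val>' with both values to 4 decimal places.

k=0: b·v=1.45×1.15=1.6675; √(2b)=1.7029; u=(1.6675+(-12.168))/1.7029=-6.1661, w=(1.6675−(-12.168))/1.7029=8.1245
k=1: b·v=1.45×(-1.715)=-2.4868; √(2b)=1.7029; u=(-2.4868+0.526)/1.7029=-1.1514, w=(-2.4868−0.526)/1.7029=-1.7691
k=2: b·v=1.45×(-1.046)=-1.5167; √(2b)=1.7029; u=(-1.5167+19.851)/1.7029=10.7663, w=(-1.5167−19.851)/1.7029=-12.5475

0: u=-6.1661 w=8.1245
1: u=-1.1514 w=-1.7691
2: u=10.7663 w=-12.5475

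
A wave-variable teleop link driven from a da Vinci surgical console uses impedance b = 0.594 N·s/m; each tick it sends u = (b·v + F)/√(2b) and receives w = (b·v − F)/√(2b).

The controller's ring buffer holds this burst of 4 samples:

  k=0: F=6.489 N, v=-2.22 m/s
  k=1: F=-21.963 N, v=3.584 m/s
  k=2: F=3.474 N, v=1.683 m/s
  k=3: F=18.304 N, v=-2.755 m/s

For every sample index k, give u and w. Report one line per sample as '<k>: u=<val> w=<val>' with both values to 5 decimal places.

0: u=4.74361 w=-7.16331
1: u=-18.19719 w=22.10359
2: u=4.10449 w=-2.27009
3: u=15.29196 w=-18.29478

k=0: b·v=0.594×(-2.22)=-1.31868; √(2b)=1.08995; u=(-1.31868+6.489)/1.08995=4.74361, w=(-1.31868−6.489)/1.08995=-7.16331
k=1: b·v=0.594×3.584=2.12890; √(2b)=1.08995; u=(2.12890+(-21.963))/1.08995=-18.19719, w=(2.12890−(-21.963))/1.08995=22.10359
k=2: b·v=0.594×1.683=0.99970; √(2b)=1.08995; u=(0.99970+3.474)/1.08995=4.10449, w=(0.99970−3.474)/1.08995=-2.27009
k=3: b·v=0.594×(-2.755)=-1.63647; √(2b)=1.08995; u=(-1.63647+18.304)/1.08995=15.29196, w=(-1.63647−18.304)/1.08995=-18.29478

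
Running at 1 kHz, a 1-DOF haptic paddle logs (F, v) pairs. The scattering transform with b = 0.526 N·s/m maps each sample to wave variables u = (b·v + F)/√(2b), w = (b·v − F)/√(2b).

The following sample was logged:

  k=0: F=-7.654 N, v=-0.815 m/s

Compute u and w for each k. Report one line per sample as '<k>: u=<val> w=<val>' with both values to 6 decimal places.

k=0: b·v=0.526×(-0.815)=-0.428690; √(2b)=1.025671; u=(-0.428690+(-7.654))/1.025671=-7.880396, w=(-0.428690−(-7.654))/1.025671=7.044475

0: u=-7.880396 w=7.044475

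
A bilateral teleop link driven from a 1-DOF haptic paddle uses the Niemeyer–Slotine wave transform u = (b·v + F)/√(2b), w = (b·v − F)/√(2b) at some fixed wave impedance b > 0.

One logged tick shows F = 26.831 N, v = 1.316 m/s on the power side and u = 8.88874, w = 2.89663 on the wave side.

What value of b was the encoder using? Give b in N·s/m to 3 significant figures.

b = 40.1 N·s/m

u + w = 11.7854;  u + w = √(2b)·v, so √(2b) = 11.7854/1.316 = 8.9554.
b = (√(2b))²/2 = 80.2001/2 = 40.1000.
(Check via u − w = 2F/√(2b): u − w = 5.9921, 2F/√(2b) = 5.9921.)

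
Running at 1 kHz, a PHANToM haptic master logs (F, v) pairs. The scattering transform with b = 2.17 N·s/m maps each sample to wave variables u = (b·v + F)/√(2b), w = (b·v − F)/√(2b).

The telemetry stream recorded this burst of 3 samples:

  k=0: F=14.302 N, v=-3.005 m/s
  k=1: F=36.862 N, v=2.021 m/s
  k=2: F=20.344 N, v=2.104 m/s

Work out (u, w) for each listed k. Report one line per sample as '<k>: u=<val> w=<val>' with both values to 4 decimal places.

k=0: b·v=2.17×(-3.005)=-6.5208; √(2b)=2.0833; u=(-6.5208+14.302)/2.0833=3.7351, w=(-6.5208−14.302)/2.0833=-9.9953
k=1: b·v=2.17×2.021=4.3856; √(2b)=2.0833; u=(4.3856+36.862)/2.0833=19.7995, w=(4.3856−36.862)/2.0833=-15.5892
k=2: b·v=2.17×2.104=4.5657; √(2b)=2.0833; u=(4.5657+20.344)/2.0833=11.9570, w=(4.5657−20.344)/2.0833=-7.5738

0: u=3.7351 w=-9.9953
1: u=19.7995 w=-15.5892
2: u=11.9570 w=-7.5738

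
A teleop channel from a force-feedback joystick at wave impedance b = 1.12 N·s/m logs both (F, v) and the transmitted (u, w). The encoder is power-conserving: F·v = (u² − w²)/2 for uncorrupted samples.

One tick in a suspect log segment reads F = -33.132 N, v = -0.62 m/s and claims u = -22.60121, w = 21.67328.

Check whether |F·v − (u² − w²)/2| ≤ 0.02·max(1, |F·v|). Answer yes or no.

F·v = (-33.132)×(-0.62) = 20.5418 W.
(u² − w²)/2 = (510.8147 − 469.7311)/2 = 20.5418 W.
|Δ| = 0.0000;  2% of max(1, |F·v|) = 0.4108.

yes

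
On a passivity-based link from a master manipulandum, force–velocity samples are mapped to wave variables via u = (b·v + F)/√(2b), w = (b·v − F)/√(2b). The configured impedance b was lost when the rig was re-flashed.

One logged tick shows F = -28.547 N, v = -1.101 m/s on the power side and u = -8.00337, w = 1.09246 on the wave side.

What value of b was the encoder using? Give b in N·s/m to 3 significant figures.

u + w = -6.9109;  u + w = √(2b)·v, so √(2b) = -6.9109/(-1.101) = 6.2769.
b = (√(2b))²/2 = 39.4000/2 = 19.7000.
(Check via u − w = 2F/√(2b): u − w = -9.0958, 2F/√(2b) = -9.0958.)

b = 19.7 N·s/m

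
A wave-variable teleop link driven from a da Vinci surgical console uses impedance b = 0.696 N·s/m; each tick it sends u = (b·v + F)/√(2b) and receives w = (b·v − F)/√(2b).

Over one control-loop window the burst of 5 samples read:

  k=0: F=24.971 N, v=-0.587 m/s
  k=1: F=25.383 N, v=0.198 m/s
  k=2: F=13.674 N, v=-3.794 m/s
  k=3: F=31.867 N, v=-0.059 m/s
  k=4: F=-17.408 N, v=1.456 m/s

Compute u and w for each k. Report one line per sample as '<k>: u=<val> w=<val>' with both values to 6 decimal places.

k=0: b·v=0.696×(-0.587)=-0.408552; √(2b)=1.179830; u=(-0.408552+24.971)/1.179830=20.818624, w=(-0.408552−24.971)/1.179830=-21.511185
k=1: b·v=0.696×0.198=0.137808; √(2b)=1.179830; u=(0.137808+25.383)/1.179830=21.630911, w=(0.137808−25.383)/1.179830=-21.397304
k=2: b·v=0.696×(-3.794)=-2.640624; √(2b)=1.179830; u=(-2.640624+13.674)/1.179830=9.351662, w=(-2.640624−13.674)/1.179830=-13.827939
k=3: b·v=0.696×(-0.059)=-0.041064; √(2b)=1.179830; u=(-0.041064+31.867)/1.179830=26.975007, w=(-0.041064−31.867)/1.179830=-27.044617
k=4: b·v=0.696×1.456=1.013376; √(2b)=1.179830; u=(1.013376+(-17.408))/1.179830=-13.895745, w=(1.013376−(-17.408))/1.179830=15.613578

0: u=20.818624 w=-21.511185
1: u=21.630911 w=-21.397304
2: u=9.351662 w=-13.827939
3: u=26.975007 w=-27.044617
4: u=-13.895745 w=15.613578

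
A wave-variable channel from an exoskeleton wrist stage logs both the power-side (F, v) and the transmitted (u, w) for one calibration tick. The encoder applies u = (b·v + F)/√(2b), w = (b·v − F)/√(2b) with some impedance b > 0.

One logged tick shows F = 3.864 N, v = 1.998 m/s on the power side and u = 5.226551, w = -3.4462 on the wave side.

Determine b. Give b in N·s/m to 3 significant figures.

u + w = 1.780351;  u + w = √(2b)·v, so √(2b) = 1.780351/1.998 = 0.891067.
b = (√(2b))²/2 = 0.794000/2 = 0.397000.
(Check via u − w = 2F/√(2b): u − w = 8.672751, 2F/√(2b) = 8.672753.)

b = 0.397 N·s/m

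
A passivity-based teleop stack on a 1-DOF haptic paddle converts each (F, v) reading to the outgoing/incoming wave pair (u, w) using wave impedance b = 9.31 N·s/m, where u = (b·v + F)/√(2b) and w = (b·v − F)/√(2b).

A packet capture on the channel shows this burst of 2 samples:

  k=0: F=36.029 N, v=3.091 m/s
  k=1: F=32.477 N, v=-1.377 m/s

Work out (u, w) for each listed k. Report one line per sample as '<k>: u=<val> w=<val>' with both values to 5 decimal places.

k=0: b·v=9.31×3.091=28.77721; √(2b)=4.31509; u=(28.77721+36.029)/4.31509=15.01851, w=(28.77721−36.029)/4.31509=-1.68057
k=1: b·v=9.31×(-1.377)=-12.81987; √(2b)=4.31509; u=(-12.81987+32.477)/4.31509=4.55544, w=(-12.81987−32.477)/4.31509=-10.49732

0: u=15.01851 w=-1.68057
1: u=4.55544 w=-10.49732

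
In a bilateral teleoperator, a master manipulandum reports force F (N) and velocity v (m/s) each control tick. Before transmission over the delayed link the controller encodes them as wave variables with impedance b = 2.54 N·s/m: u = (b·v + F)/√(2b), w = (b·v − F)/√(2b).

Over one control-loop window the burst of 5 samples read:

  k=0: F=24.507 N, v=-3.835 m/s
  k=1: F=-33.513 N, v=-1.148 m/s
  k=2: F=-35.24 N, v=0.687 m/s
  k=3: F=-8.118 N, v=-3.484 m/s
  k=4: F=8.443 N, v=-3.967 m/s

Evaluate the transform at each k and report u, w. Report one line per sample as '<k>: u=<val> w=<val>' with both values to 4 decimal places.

0: u=6.5514 w=-15.1950
1: u=-16.1627 w=13.5753
2: u=-14.8610 w=16.4094
3: u=-7.5280 w=-0.3245
4: u=-0.7246 w=-8.2166

k=0: b·v=2.54×(-3.835)=-9.7409; √(2b)=2.2539; u=(-9.7409+24.507)/2.2539=6.5514, w=(-9.7409−24.507)/2.2539=-15.1950
k=1: b·v=2.54×(-1.148)=-2.9159; √(2b)=2.2539; u=(-2.9159+(-33.513))/2.2539=-16.1627, w=(-2.9159−(-33.513))/2.2539=13.5753
k=2: b·v=2.54×0.687=1.7450; √(2b)=2.2539; u=(1.7450+(-35.24))/2.2539=-14.8610, w=(1.7450−(-35.24))/2.2539=16.4094
k=3: b·v=2.54×(-3.484)=-8.8494; √(2b)=2.2539; u=(-8.8494+(-8.118))/2.2539=-7.5280, w=(-8.8494−(-8.118))/2.2539=-0.3245
k=4: b·v=2.54×(-3.967)=-10.0762; √(2b)=2.2539; u=(-10.0762+8.443)/2.2539=-0.7246, w=(-10.0762−8.443)/2.2539=-8.2166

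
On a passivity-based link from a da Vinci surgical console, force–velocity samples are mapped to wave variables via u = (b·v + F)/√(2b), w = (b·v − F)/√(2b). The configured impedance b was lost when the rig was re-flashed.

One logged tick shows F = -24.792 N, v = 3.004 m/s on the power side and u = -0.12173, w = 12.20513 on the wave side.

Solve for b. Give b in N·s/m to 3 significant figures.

b = 8.09 N·s/m

u + w = 12.08340;  u + w = √(2b)·v, so √(2b) = 12.08340/3.004 = 4.02244.
b = (√(2b))²/2 = 16.18000/2 = 8.09000.
(Check via u − w = 2F/√(2b): u − w = -12.32686, 2F/√(2b) = -12.32686.)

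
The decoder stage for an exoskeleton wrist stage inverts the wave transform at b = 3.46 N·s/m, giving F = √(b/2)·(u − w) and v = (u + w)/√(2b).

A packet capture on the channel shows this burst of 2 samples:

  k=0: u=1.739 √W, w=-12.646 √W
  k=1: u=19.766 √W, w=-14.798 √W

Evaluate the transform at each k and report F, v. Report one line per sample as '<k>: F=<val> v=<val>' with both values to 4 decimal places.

k=0: u−w=14.3850, u+w=-10.9070; √(b/2)=1.3153, √(2b)=2.6306; F=1.3153×14.385=18.9205, v=-10.9070/2.6306=-4.1462
k=1: u−w=34.5640, u+w=4.9680; √(b/2)=1.3153, √(2b)=2.6306; F=1.3153×34.564=45.4618, v=4.9680/2.6306=1.8886

0: F=18.9205 v=-4.1462
1: F=45.4618 v=1.8886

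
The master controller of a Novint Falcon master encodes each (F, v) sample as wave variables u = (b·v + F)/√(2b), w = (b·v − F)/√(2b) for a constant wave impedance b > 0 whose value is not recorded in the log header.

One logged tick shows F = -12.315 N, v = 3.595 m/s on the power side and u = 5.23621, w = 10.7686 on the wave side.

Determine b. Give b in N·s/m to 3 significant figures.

u + w = 16.0048;  u + w = √(2b)·v, so √(2b) = 16.0048/3.595 = 4.4520.
b = (√(2b))²/2 = 19.8200/2 = 9.9100.
(Check via u − w = 2F/√(2b): u − w = -5.5324, 2F/√(2b) = -5.5324.)

b = 9.91 N·s/m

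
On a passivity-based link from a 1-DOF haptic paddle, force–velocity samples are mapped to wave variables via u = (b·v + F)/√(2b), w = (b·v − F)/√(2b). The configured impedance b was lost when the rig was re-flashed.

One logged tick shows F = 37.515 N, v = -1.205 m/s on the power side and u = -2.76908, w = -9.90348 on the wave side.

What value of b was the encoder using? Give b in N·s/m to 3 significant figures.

b = 55.3 N·s/m

u + w = -12.67256;  u + w = √(2b)·v, so √(2b) = -12.67256/(-1.205) = 10.51665.
b = (√(2b))²/2 = 110.59987/2 = 55.29994.
(Check via u − w = 2F/√(2b): u − w = 7.13440, 2F/√(2b) = 7.13440.)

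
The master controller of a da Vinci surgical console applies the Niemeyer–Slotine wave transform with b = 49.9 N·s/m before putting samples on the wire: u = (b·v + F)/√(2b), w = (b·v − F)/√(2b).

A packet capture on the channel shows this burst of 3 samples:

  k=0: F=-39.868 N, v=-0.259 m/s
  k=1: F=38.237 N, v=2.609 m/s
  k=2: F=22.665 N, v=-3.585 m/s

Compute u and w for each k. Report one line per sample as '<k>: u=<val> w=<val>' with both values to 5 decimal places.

0: u=-5.28450 w=2.69709
1: u=16.85948 w=9.20442
2: u=-15.63830 w=-20.17584

k=0: b·v=49.9×(-0.259)=-12.92410; √(2b)=9.98999; u=(-12.92410+(-39.868))/9.98999=-5.28450, w=(-12.92410−(-39.868))/9.98999=2.69709
k=1: b·v=49.9×2.609=130.18910; √(2b)=9.98999; u=(130.18910+38.237)/9.98999=16.85948, w=(130.18910−38.237)/9.98999=9.20442
k=2: b·v=49.9×(-3.585)=-178.89150; √(2b)=9.98999; u=(-178.89150+22.665)/9.98999=-15.63830, w=(-178.89150−22.665)/9.98999=-20.17584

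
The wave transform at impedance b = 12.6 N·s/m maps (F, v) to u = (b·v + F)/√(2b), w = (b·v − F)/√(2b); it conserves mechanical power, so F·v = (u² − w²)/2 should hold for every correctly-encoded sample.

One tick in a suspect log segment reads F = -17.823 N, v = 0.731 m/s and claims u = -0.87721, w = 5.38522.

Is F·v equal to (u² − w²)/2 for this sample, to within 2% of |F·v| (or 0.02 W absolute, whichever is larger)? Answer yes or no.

no

F·v = (-17.823)×0.731 = -13.0286 W.
(u² − w²)/2 = (0.7695 − 29.0006)/2 = -14.1155 W.
|Δ| = 1.0869;  2% of max(1, |F·v|) = 0.2606.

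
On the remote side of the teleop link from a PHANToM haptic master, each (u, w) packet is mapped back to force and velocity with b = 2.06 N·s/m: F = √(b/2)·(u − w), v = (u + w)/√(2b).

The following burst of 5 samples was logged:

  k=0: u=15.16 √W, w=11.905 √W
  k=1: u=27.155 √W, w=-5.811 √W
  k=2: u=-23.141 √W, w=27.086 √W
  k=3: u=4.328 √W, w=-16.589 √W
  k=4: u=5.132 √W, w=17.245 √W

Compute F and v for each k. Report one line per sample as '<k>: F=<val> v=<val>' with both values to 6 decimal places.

k=0: u−w=3.255000, u+w=27.065000; √(b/2)=1.014889, √(2b)=2.029778; F=1.014889×3.255=3.303464, v=27.065000/2.029778=13.333968
k=1: u−w=32.966000, u+w=21.344000; √(b/2)=1.014889, √(2b)=2.029778; F=1.014889×32.966=33.456836, v=21.344000/2.029778=10.515434
k=2: u−w=-50.227000, u+w=3.945000; √(b/2)=1.014889, √(2b)=2.029778; F=1.014889×(-50.227)=-50.974838, v=3.945000/2.029778=1.943562
k=3: u−w=20.917000, u+w=-12.261000; √(b/2)=1.014889, √(2b)=2.029778; F=1.014889×20.917=21.228436, v=-12.261000/2.029778=-6.040561
k=4: u−w=-12.113000, u+w=22.377000; √(b/2)=1.014889, √(2b)=2.029778; F=1.014889×(-12.113)=-12.293352, v=22.377000/2.029778=11.024357

0: F=3.303464 v=13.333968
1: F=33.456836 v=10.515434
2: F=-50.974838 v=1.943562
3: F=21.228436 v=-6.040561
4: F=-12.293352 v=11.024357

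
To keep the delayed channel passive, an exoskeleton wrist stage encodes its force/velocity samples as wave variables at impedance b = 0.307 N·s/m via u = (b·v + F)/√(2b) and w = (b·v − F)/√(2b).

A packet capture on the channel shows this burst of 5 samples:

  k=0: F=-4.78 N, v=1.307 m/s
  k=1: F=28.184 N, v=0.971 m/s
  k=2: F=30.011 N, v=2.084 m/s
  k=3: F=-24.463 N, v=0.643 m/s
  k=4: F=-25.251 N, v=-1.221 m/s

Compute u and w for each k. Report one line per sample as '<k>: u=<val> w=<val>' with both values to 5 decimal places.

k=0: b·v=0.307×1.307=0.40125; √(2b)=0.78358; u=(0.40125+(-4.78))/0.78358=-5.58812, w=(0.40125−(-4.78))/0.78358=6.61227
k=1: b·v=0.307×0.971=0.29810; √(2b)=0.78358; u=(0.29810+28.184)/0.78358=36.34861, w=(0.29810−28.184)/0.78358=-35.58775
k=2: b·v=0.307×2.084=0.63979; √(2b)=0.78358; u=(0.63979+30.011)/0.78358=39.11627, w=(0.63979−30.011)/0.78358=-37.48329
k=3: b·v=0.307×0.643=0.19740; √(2b)=0.78358; u=(0.19740+(-24.463))/0.78358=-30.96755, w=(0.19740−(-24.463))/0.78358=31.47139
k=4: b·v=0.307×(-1.221)=-0.37485; √(2b)=0.78358; u=(-0.37485+(-25.251))/0.78358=-32.70349, w=(-0.37485−(-25.251))/0.78358=31.74673

0: u=-5.58812 w=6.61227
1: u=36.34861 w=-35.58775
2: u=39.11627 w=-37.48329
3: u=-30.96755 w=31.47139
4: u=-32.70349 w=31.74673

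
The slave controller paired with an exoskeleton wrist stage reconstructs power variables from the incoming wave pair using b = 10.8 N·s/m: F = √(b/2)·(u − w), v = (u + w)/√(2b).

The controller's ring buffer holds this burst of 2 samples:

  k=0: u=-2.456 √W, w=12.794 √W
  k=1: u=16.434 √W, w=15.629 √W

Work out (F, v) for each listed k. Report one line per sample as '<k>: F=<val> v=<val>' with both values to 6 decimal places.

0: F=-35.437798 v=2.224383
1: F=1.870651 v=6.898859

k=0: u−w=-15.250000, u+w=10.338000; √(b/2)=2.323790, √(2b)=4.647580; F=2.323790×(-15.25)=-35.437798, v=10.338000/4.647580=2.224383
k=1: u−w=0.805000, u+w=32.063000; √(b/2)=2.323790, √(2b)=4.647580; F=2.323790×0.805=1.870651, v=32.063000/4.647580=6.898859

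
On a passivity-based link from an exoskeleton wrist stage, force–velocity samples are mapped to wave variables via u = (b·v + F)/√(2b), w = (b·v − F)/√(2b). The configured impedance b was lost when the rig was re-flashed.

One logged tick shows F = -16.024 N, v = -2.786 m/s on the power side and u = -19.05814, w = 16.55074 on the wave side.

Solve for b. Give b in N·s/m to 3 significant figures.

b = 0.405 N·s/m

u + w = -2.50740;  u + w = √(2b)·v, so √(2b) = -2.50740/(-2.786) = 0.90000.
b = (√(2b))²/2 = 0.81000/2 = 0.40500.
(Check via u − w = 2F/√(2b): u − w = -35.60888, 2F/√(2b) = -35.60889.)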